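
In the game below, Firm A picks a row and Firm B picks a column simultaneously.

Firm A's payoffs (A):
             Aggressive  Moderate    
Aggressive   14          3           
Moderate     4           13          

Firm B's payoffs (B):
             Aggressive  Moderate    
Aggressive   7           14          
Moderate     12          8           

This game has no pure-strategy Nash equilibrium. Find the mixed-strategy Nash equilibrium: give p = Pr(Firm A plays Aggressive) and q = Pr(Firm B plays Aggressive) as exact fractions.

p = 4/11, q = 1/2

Each player's mixing probability is pinned down by making the *other* player indifferent.
Firm B indifferent between Aggressive and Moderate: p·7 + (1−p)·12 = p·14 + (1−p)·8 ⟹ 12 + (-5)p = 8 + 6p ⟹ p = 4/11.
Firm A indifferent between Aggressive and Moderate: q·14 + (1−q)·3 = q·4 + (1−q)·13 ⟹ 3 + 11q = 13 + (-9)q ⟹ q = 1/2.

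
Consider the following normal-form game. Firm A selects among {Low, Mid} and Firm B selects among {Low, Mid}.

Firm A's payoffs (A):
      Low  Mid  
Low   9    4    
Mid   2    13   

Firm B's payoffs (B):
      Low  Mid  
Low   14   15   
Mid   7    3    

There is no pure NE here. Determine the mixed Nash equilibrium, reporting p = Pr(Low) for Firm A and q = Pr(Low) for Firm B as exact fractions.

Each player's mixing probability is pinned down by making the *other* player indifferent.
Firm B indifferent between Low and Mid: p·14 + (1−p)·7 = p·15 + (1−p)·3 ⟹ 7 + 7p = 3 + 12p ⟹ p = 4/5.
Firm A indifferent between Low and Mid: q·9 + (1−q)·4 = q·2 + (1−q)·13 ⟹ 4 + 5q = 13 + (-11)q ⟹ q = 9/16.

p = 4/5, q = 9/16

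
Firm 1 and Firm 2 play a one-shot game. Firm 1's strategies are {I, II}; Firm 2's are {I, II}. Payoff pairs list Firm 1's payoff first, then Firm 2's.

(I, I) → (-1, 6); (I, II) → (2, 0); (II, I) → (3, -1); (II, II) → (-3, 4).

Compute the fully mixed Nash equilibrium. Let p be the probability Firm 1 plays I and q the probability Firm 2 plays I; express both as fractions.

p = 5/11, q = 5/9

In a mixed NE each player is indifferent between their pure strategies, so the opponent's mix sets the indifference.
Firm 2 indifferent between I and II: p·6 + (1−p)·(-1) = p·0 + (1−p)·4 ⟹ (-1) + 7p = 4 + (-4)p ⟹ p = 5/11.
Firm 1 indifferent between I and II: q·(-1) + (1−q)·2 = q·3 + (1−q)·(-3) ⟹ 2 + (-3)q = (-3) + 6q ⟹ q = 5/9.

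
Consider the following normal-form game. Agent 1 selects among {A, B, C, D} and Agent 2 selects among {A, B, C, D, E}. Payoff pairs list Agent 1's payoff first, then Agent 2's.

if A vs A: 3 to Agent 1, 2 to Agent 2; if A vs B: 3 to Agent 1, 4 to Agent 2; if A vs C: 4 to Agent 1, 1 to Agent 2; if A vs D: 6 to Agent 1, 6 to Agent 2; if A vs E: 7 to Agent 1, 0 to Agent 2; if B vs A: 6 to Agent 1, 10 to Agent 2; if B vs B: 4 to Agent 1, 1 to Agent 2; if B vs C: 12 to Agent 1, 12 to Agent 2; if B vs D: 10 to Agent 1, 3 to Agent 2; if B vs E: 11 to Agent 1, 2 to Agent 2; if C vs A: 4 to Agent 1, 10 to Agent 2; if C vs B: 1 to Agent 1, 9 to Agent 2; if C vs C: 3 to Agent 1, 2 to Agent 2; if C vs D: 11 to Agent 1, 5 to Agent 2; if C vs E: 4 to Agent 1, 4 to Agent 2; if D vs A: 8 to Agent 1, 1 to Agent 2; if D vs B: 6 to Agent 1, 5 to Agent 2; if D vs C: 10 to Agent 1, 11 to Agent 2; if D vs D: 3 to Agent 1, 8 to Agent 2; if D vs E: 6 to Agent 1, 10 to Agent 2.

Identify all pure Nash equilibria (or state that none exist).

Check mutual best responses: a cell is a NE iff neither player can gain by unilaterally deviating.
Agent 1's best responses — vs A: D (payoff 8); vs B: D (payoff 6); vs C: B (payoff 12); vs D: C (payoff 11); vs E: B (payoff 11).
Agent 2's best responses — vs A: D (payoff 6); vs B: C (payoff 12); vs C: A (payoff 10); vs D: C (payoff 11).
The only mutual best response is (B, C); neither player gains by switching there.

(B, C)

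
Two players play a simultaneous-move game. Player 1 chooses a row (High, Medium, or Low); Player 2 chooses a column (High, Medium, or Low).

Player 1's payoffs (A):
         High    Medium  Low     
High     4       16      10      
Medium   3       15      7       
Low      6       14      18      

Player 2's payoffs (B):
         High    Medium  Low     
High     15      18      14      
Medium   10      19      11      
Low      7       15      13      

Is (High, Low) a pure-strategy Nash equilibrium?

Holding Player 2 at Low: Player 1 gets 10 from High but could get 18 by switching to Low. Player 1 has a profitable deviation.

No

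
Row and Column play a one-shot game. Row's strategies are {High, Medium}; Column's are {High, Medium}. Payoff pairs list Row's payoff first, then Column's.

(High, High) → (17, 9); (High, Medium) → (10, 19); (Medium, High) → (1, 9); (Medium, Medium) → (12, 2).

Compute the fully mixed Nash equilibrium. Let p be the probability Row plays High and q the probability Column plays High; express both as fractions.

p = 7/17, q = 1/9

In a mixed NE each player is indifferent between their pure strategies, so the opponent's mix sets the indifference.
Column indifferent between High and Medium: p·9 + (1−p)·9 = p·19 + (1−p)·2 ⟹ 9 + 0p = 2 + 17p ⟹ p = 7/17.
Row indifferent between High and Medium: q·17 + (1−q)·10 = q·1 + (1−q)·12 ⟹ 10 + 7q = 12 + (-11)q ⟹ q = 1/9.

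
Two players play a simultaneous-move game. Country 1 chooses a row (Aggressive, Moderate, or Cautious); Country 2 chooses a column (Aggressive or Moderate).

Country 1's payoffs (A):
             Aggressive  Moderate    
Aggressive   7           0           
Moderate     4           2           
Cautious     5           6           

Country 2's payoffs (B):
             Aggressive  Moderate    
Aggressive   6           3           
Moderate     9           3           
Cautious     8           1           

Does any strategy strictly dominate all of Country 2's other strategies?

Aggressive

Check whether one of Country 2's strategies beats all alternatives regardless of what the opponent does.
Aggressive strictly dominates: vs Aggressive: 6 > 3; vs Moderate: 9 > 3; vs Cautious: 8 > 1.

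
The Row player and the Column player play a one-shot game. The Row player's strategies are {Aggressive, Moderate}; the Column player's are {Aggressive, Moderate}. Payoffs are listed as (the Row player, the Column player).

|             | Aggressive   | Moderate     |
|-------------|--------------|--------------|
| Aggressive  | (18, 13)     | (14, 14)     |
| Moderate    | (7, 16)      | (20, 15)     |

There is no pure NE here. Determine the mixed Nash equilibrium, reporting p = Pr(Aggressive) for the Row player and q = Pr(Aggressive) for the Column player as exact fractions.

Each player's mixing probability is pinned down by making the *other* player indifferent.
The Column player indifferent between Aggressive and Moderate: p·13 + (1−p)·16 = p·14 + (1−p)·15 ⟹ 16 + (-3)p = 15 + (-1)p ⟹ p = 1/2.
The Row player indifferent between Aggressive and Moderate: q·18 + (1−q)·14 = q·7 + (1−q)·20 ⟹ 14 + 4q = 20 + (-13)q ⟹ q = 6/17.

p = 1/2, q = 6/17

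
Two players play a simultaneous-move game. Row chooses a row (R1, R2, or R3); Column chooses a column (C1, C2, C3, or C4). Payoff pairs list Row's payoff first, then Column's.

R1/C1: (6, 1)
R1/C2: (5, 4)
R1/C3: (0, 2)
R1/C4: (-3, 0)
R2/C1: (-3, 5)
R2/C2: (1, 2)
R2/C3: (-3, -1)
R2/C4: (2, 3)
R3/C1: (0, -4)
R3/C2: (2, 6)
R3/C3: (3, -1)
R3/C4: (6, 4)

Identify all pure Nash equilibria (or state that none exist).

(R1, C2)

Find each player's best response to every opponent strategy; NE are the intersections.
Row's best responses — vs C1: R1 (payoff 6); vs C2: R1 (payoff 5); vs C3: R3 (payoff 3); vs C4: R3 (payoff 6).
Column's best responses — vs R1: C2 (payoff 4); vs R2: C1 (payoff 5); vs R3: C2 (payoff 6).
The only mutual best response is (R1, C2); neither player gains by switching there.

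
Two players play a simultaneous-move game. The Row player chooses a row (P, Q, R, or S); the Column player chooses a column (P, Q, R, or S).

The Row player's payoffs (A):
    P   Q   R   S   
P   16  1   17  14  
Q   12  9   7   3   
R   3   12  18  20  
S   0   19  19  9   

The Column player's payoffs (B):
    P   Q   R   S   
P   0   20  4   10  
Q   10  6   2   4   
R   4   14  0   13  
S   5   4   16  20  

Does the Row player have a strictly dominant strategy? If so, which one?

No strictly dominant strategy

Check whether one of the Row player's strategies beats all alternatives regardless of what the opponent does.
P is not dominant: against Q, Q gives 9 > 1.
Q is not dominant: against P, P gives 16 > 12.
R is not dominant: against P, P gives 16 > 3.
S is not dominant: against P, P gives 16 > 0.
No single strategy is best against every opponent action.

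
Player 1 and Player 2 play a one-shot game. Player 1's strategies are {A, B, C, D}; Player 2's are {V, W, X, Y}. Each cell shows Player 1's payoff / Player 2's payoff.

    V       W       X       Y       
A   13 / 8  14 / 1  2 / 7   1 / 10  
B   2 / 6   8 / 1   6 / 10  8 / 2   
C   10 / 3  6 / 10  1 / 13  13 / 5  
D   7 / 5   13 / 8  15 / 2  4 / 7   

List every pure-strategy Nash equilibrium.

No pure-strategy Nash equilibrium

Check mutual best responses: a cell is a NE iff neither player can gain by unilaterally deviating.
Player 1's best responses — vs V: A (payoff 13); vs W: A (payoff 14); vs X: D (payoff 15); vs Y: C (payoff 13).
Player 2's best responses — vs A: Y (payoff 10); vs B: X (payoff 10); vs C: X (payoff 13); vs D: W (payoff 8).
No cell has both players best-responding. For instance, Player 1's best reply to W is A, but against A Player 2 prefers Y over W.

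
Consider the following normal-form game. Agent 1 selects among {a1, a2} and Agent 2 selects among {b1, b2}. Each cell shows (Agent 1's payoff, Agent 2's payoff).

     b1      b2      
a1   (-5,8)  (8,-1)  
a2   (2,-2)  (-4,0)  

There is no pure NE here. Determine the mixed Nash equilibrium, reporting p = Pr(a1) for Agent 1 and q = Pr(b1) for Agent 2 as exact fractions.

Each player's mixing probability is pinned down by making the *other* player indifferent.
Agent 2 indifferent between b1 and b2: p·8 + (1−p)·(-2) = p·(-1) + (1−p)·0 ⟹ (-2) + 10p = 0 + (-1)p ⟹ p = 2/11.
Agent 1 indifferent between a1 and a2: q·(-5) + (1−q)·8 = q·2 + (1−q)·(-4) ⟹ 8 + (-13)q = (-4) + 6q ⟹ q = 12/19.

p = 2/11, q = 12/19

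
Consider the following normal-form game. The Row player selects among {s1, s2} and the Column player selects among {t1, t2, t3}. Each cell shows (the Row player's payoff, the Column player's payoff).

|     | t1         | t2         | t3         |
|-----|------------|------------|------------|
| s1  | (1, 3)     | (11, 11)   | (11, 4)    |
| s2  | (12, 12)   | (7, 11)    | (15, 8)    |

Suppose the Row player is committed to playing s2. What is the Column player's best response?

t1

With the Row player fixed at s2, the Column player's payoffs are: t1 → 12, t2 → 11, t3 → 8.
The maximum is 12, achieved by t1.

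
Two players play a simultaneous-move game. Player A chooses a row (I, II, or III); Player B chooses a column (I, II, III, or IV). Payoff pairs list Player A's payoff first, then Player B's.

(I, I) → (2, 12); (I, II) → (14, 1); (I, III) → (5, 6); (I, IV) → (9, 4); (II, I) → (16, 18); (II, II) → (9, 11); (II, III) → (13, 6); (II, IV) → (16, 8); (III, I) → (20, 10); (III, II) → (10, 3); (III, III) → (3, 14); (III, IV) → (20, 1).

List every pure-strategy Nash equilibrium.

No pure-strategy Nash equilibrium

Check mutual best responses: a cell is a NE iff neither player can gain by unilaterally deviating.
Player A's best responses — vs I: III (payoff 20); vs II: I (payoff 14); vs III: II (payoff 13); vs IV: III (payoff 20).
Player B's best responses — vs I: I (payoff 12); vs II: I (payoff 18); vs III: III (payoff 14).
No cell has both players best-responding. For instance, Player A's best reply to II is I, but against I Player B prefers I over II.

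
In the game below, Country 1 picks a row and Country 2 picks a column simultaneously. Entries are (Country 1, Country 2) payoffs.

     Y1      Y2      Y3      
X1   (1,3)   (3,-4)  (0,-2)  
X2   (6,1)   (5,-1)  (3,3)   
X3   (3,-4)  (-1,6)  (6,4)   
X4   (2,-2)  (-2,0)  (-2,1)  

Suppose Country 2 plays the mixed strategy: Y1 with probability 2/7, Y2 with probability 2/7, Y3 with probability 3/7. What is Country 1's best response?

Country 1's best reply maximizes expected payoff against the mix.
X1: (2/7)·1 + (2/7)·3 + (3/7)·0 = 8/7
X2: (2/7)·6 + (2/7)·5 + (3/7)·3 = 31/7
X3: (2/7)·3 + (2/7)·(-1) + (3/7)·6 = 22/7
X4: (2/7)·2 + (2/7)·(-2) + (3/7)·(-2) = -6/7
Highest expected payoff is 31/7, from X2.

X2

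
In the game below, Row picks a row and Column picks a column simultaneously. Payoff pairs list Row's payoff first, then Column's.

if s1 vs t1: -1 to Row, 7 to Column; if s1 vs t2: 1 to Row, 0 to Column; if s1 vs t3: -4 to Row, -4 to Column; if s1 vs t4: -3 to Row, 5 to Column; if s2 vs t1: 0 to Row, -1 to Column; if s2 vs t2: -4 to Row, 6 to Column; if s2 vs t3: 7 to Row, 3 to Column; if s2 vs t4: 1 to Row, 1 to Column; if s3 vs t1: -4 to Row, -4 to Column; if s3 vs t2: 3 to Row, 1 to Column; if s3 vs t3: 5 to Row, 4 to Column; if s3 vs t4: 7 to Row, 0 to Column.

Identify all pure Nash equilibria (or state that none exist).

None

A profile is a Nash equilibrium when each player is best-responding to the other.
Row's best responses — vs t1: s2 (payoff 0); vs t2: s3 (payoff 3); vs t3: s2 (payoff 7); vs t4: s3 (payoff 7).
Column's best responses — vs s1: t1 (payoff 7); vs s2: t2 (payoff 6); vs s3: t3 (payoff 4).
No cell has both players best-responding. For instance, Row's best reply to t2 is s3, but against s3 Column prefers t3 over t2.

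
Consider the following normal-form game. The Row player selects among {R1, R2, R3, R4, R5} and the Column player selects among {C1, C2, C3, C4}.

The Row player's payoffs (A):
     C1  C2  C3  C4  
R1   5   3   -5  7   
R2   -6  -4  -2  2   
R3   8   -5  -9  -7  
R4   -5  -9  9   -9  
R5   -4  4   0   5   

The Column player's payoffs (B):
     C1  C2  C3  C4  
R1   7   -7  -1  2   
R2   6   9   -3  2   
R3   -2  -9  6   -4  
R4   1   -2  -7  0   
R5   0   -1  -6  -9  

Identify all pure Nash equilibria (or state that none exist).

No pure-strategy Nash equilibrium

A profile is a Nash equilibrium when each player is best-responding to the other.
The Row player's best responses — vs C1: R3 (payoff 8); vs C2: R5 (payoff 4); vs C3: R4 (payoff 9); vs C4: R1 (payoff 7).
The Column player's best responses — vs R1: C1 (payoff 7); vs R2: C2 (payoff 9); vs R3: C3 (payoff 6); vs R4: C1 (payoff 1); vs R5: C1 (payoff 0).
No cell has both players best-responding. For instance, the Row player's best reply to C3 is R4, but against R4 the Column player prefers C1 over C3.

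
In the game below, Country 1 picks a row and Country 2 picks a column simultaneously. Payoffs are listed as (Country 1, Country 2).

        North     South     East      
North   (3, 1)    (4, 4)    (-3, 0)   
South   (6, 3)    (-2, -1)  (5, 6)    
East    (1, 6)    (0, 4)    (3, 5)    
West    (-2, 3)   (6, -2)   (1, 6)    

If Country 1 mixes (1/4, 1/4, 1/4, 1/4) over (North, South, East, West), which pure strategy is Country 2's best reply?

Compute Country 2's expected payoff from each pure strategy against the given mix.
North: (1/4)·1 + (1/4)·3 + (1/4)·6 + (1/4)·3 = 13/4
South: (1/4)·4 + (1/4)·(-1) + (1/4)·4 + (1/4)·(-2) = 5/4
East: (1/4)·0 + (1/4)·6 + (1/4)·5 + (1/4)·6 = 17/4
Highest expected payoff is 17/4, from East.

East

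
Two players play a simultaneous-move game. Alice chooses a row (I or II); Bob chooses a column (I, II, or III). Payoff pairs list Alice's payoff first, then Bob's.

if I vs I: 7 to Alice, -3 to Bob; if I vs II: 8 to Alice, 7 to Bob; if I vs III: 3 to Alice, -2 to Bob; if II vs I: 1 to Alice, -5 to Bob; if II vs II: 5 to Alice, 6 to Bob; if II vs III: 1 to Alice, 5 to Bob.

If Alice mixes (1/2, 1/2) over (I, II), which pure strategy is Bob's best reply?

Bob's best reply maximizes expected payoff against the mix.
I: (1/2)·(-3) + (1/2)·(-5) = -4
II: (1/2)·7 + (1/2)·6 = 13/2
III: (1/2)·(-2) + (1/2)·5 = 3/2
Highest expected payoff is 13/2, from II.

II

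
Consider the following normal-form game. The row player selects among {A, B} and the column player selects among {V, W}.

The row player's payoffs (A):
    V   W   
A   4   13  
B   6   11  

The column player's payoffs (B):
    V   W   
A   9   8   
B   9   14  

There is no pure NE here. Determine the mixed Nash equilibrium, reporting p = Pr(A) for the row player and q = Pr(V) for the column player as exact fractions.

In a mixed NE each player is indifferent between their pure strategies, so the opponent's mix sets the indifference.
The column player indifferent between V and W: p·9 + (1−p)·9 = p·8 + (1−p)·14 ⟹ 9 + 0p = 14 + (-6)p ⟹ p = 5/6.
The row player indifferent between A and B: q·4 + (1−q)·13 = q·6 + (1−q)·11 ⟹ 13 + (-9)q = 11 + (-5)q ⟹ q = 1/2.

p = 5/6, q = 1/2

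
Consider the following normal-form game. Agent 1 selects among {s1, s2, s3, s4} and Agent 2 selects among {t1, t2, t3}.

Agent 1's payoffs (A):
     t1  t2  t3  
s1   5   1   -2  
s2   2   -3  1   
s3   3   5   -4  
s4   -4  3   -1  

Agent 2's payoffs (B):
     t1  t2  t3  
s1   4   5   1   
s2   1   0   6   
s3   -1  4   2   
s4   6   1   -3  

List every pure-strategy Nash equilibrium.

(s2, t3) and (s3, t2)

A profile is a Nash equilibrium when each player is best-responding to the other.
Agent 1's best responses — vs t1: s1 (payoff 5); vs t2: s3 (payoff 5); vs t3: s2 (payoff 1).
Agent 2's best responses — vs s1: t2 (payoff 5); vs s2: t3 (payoff 6); vs s3: t2 (payoff 4); vs s4: t1 (payoff 6).
Mutual best responses occur at (s2, t3) and (s3, t2); at each, neither player gains by switching.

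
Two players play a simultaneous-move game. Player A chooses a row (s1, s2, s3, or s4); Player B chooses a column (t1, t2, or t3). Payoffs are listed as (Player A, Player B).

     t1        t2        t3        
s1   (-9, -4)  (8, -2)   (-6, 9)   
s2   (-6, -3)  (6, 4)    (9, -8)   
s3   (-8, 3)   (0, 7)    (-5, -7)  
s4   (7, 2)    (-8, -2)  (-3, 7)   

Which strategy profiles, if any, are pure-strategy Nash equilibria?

No pure-strategy Nash equilibrium

Find each player's best response to every opponent strategy; NE are the intersections.
Player A's best responses — vs t1: s4 (payoff 7); vs t2: s1 (payoff 8); vs t3: s2 (payoff 9).
Player B's best responses — vs s1: t3 (payoff 9); vs s2: t2 (payoff 4); vs s3: t2 (payoff 7); vs s4: t3 (payoff 7).
No cell has both players best-responding. For instance, Player A's best reply to t3 is s2, but against s2 Player B prefers t2 over t3.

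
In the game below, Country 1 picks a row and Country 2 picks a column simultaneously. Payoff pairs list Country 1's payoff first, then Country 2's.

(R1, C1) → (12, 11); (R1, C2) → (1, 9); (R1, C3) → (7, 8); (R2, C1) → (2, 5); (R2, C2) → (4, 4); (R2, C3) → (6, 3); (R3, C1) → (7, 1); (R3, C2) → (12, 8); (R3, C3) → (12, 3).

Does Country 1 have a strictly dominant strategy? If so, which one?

No strictly dominant strategy

Check whether one of Country 1's strategies beats all alternatives regardless of what the opponent does.
R1 is not dominant: against C2, R2 gives 4 > 1.
R2 is not dominant: against C1, R1 gives 12 > 2.
R3 is not dominant: against C1, R1 gives 12 > 7.
No single strategy is best against every opponent action.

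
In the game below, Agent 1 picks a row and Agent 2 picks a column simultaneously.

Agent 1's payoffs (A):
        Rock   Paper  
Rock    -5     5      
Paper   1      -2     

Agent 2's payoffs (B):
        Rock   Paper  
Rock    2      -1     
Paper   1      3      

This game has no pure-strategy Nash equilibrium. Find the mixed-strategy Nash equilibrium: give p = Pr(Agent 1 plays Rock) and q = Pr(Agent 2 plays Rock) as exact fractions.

In a mixed NE each player is indifferent between their pure strategies, so the opponent's mix sets the indifference.
Agent 2 indifferent between Rock and Paper: p·2 + (1−p)·1 = p·(-1) + (1−p)·3 ⟹ 1 + 1p = 3 + (-4)p ⟹ p = 2/5.
Agent 1 indifferent between Rock and Paper: q·(-5) + (1−q)·5 = q·1 + (1−q)·(-2) ⟹ 5 + (-10)q = (-2) + 3q ⟹ q = 7/13.

p = 2/5, q = 7/13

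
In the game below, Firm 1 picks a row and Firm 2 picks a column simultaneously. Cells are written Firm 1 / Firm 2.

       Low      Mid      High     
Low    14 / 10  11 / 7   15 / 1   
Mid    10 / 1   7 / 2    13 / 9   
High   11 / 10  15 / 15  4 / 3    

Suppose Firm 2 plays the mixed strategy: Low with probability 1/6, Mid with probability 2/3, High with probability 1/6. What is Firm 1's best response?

High

Compute Firm 1's expected payoff from each pure strategy against the given mix.
Low: (1/6)·14 + (2/3)·11 + (1/6)·15 = 73/6
Mid: (1/6)·10 + (2/3)·7 + (1/6)·13 = 17/2
High: (1/6)·11 + (2/3)·15 + (1/6)·4 = 25/2
Highest expected payoff is 25/2, from High.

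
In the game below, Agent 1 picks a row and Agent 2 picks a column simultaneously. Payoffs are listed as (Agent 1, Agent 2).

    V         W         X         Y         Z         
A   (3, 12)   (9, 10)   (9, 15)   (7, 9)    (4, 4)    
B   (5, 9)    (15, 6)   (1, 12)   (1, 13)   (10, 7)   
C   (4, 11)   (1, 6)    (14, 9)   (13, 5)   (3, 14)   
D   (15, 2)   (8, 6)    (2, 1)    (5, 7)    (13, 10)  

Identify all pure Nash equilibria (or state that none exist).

Check mutual best responses: a cell is a NE iff neither player can gain by unilaterally deviating.
Agent 1's best responses — vs V: D (payoff 15); vs W: B (payoff 15); vs X: C (payoff 14); vs Y: C (payoff 13); vs Z: D (payoff 13).
Agent 2's best responses — vs A: X (payoff 15); vs B: Y (payoff 13); vs C: Z (payoff 14); vs D: Z (payoff 10).
The only mutual best response is (D, Z); neither player gains by switching there.

(D, Z)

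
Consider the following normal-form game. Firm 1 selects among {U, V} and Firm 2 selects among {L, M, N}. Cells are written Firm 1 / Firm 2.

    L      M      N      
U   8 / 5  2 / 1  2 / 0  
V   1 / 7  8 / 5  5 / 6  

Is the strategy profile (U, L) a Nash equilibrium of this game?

Holding Firm 2 at L: Firm 1 gets 8 from U, versus 1 from V. No profitable deviation for Firm 1.
Holding Firm 1 at U: Firm 2 gets 5 from L, versus 1 from M, 0 from N. No profitable deviation for Firm 2 either.

Yes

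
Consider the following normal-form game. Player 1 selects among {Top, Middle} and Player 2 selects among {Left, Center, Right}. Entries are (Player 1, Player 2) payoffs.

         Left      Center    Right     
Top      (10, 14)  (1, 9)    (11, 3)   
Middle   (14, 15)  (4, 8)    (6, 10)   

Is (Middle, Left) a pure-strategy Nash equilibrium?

Yes

Holding Player 2 at Left: Player 1 gets 14 from Middle, versus 10 from Top. No profitable deviation for Player 1.
Holding Player 1 at Middle: Player 2 gets 15 from Left, versus 8 from Center, 10 from Right. No profitable deviation for Player 2 either.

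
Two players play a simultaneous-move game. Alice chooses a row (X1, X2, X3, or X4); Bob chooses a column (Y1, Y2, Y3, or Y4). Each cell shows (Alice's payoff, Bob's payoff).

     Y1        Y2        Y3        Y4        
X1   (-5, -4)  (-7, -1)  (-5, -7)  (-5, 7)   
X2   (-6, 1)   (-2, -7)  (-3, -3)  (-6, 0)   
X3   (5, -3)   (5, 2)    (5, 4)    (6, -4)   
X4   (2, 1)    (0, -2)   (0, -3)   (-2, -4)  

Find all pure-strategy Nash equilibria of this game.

(X3, Y3)

Check mutual best responses: a cell is a NE iff neither player can gain by unilaterally deviating.
Alice's best responses — vs Y1: X3 (payoff 5); vs Y2: X3 (payoff 5); vs Y3: X3 (payoff 5); vs Y4: X3 (payoff 6).
Bob's best responses — vs X1: Y4 (payoff 7); vs X2: Y1 (payoff 1); vs X3: Y3 (payoff 4); vs X4: Y1 (payoff 1).
The only mutual best response is (X3, Y3); neither player gains by switching there.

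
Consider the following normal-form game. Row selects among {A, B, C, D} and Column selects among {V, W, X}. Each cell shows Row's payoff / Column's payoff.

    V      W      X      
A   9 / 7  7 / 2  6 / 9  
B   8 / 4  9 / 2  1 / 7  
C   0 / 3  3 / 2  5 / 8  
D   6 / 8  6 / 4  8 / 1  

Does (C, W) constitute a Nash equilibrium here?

No

Holding Column at W: Row gets 3 from C but could get 9 by switching to B. Row has a profitable deviation.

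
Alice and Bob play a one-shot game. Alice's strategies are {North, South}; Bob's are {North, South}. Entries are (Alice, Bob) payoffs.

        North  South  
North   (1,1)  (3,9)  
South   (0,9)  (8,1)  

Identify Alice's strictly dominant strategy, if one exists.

Check whether one of Alice's strategies beats all alternatives regardless of what the opponent does.
North is not dominant: against South, South gives 8 > 3.
South is not dominant: against North, North gives 1 > 0.
No single strategy is best against every opponent action.

No strictly dominant strategy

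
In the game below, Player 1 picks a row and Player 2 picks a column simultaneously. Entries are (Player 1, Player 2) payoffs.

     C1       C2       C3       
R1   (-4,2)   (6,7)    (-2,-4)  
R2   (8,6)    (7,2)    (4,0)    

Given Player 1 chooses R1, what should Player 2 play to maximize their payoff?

With Player 1 fixed at R1, Player 2's payoffs are: C1 → 2, C2 → 7, C3 → -4.
The maximum is 7, achieved by C2.

C2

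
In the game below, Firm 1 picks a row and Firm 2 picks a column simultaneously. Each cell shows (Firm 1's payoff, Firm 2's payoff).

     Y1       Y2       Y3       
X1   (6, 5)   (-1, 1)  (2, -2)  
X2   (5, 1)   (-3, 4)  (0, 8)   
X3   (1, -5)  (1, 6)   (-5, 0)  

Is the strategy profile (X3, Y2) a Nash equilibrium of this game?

Holding Firm 2 at Y2: Firm 1 gets 1 from X3, versus -1 from X1, -3 from X2. No profitable deviation for Firm 1.
Holding Firm 1 at X3: Firm 2 gets 6 from Y2, versus -5 from Y1, 0 from Y3. No profitable deviation for Firm 2 either.

Yes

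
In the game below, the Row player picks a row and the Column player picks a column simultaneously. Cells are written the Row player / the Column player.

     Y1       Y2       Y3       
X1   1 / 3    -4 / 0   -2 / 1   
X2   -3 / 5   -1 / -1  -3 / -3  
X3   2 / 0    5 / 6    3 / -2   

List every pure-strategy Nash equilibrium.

Find each player's best response to every opponent strategy; NE are the intersections.
The Row player's best responses — vs Y1: X3 (payoff 2); vs Y2: X3 (payoff 5); vs Y3: X3 (payoff 3).
The Column player's best responses — vs X1: Y1 (payoff 3); vs X2: Y1 (payoff 5); vs X3: Y2 (payoff 6).
The only mutual best response is (X3, Y2); neither player gains by switching there.

(X3, Y2)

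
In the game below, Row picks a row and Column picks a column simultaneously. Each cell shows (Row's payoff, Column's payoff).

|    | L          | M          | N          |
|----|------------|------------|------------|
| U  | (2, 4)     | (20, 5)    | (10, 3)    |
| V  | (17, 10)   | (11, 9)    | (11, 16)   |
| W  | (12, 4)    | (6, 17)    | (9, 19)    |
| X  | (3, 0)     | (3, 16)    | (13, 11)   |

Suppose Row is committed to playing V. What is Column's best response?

N

With Row fixed at V, Column's payoffs are: L → 10, M → 9, N → 16.
The maximum is 16, achieved by N.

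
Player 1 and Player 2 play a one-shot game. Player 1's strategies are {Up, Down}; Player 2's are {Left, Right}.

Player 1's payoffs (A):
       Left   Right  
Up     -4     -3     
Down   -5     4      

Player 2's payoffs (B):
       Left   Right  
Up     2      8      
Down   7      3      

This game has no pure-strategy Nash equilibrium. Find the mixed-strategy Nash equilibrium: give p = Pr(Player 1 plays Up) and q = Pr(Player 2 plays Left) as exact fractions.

p = 2/5, q = 7/8

Each player's mixing probability is pinned down by making the *other* player indifferent.
Player 2 indifferent between Left and Right: p·2 + (1−p)·7 = p·8 + (1−p)·3 ⟹ 7 + (-5)p = 3 + 5p ⟹ p = 2/5.
Player 1 indifferent between Up and Down: q·(-4) + (1−q)·(-3) = q·(-5) + (1−q)·4 ⟹ (-3) + (-1)q = 4 + (-9)q ⟹ q = 7/8.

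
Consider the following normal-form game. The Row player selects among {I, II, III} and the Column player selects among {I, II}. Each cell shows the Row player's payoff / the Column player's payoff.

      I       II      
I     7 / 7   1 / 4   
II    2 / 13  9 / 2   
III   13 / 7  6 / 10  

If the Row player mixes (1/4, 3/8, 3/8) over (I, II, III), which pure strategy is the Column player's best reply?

I

The Column player's best reply maximizes expected payoff against the mix.
I: (1/4)·7 + (3/8)·13 + (3/8)·7 = 37/4
II: (1/4)·4 + (3/8)·2 + (3/8)·10 = 11/2
Highest expected payoff is 37/4, from I.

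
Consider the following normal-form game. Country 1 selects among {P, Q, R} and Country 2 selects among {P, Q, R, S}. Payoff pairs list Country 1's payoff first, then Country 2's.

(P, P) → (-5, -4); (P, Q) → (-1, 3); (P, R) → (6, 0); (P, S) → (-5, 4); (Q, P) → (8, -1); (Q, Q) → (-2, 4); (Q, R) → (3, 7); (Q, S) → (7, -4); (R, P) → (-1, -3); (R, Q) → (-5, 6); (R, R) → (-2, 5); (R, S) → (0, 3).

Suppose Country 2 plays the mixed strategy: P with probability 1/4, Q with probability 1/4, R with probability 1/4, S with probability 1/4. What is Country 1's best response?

Q

Country 1's best reply maximizes expected payoff against the mix.
P: (1/4)·(-5) + (1/4)·(-1) + (1/4)·6 + (1/4)·(-5) = -5/4
Q: (1/4)·8 + (1/4)·(-2) + (1/4)·3 + (1/4)·7 = 4
R: (1/4)·(-1) + (1/4)·(-5) + (1/4)·(-2) + (1/4)·0 = -2
Highest expected payoff is 4, from Q.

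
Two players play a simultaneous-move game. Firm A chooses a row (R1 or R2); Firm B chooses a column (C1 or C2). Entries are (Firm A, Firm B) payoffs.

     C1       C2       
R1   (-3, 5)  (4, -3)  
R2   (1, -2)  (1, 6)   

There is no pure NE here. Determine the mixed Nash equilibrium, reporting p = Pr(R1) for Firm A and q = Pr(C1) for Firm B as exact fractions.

Each player's mixing probability is pinned down by making the *other* player indifferent.
Firm B indifferent between C1 and C2: p·5 + (1−p)·(-2) = p·(-3) + (1−p)·6 ⟹ (-2) + 7p = 6 + (-9)p ⟹ p = 1/2.
Firm A indifferent between R1 and R2: q·(-3) + (1−q)·4 = q·1 + (1−q)·1 ⟹ 4 + (-7)q = 1 + 0q ⟹ q = 3/7.

p = 1/2, q = 3/7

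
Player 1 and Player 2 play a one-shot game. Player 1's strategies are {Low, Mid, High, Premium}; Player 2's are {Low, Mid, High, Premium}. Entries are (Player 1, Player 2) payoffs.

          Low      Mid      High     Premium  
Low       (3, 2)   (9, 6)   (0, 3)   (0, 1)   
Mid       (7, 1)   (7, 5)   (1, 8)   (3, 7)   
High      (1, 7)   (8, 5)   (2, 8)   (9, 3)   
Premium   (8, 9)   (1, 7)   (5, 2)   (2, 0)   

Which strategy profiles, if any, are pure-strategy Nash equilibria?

Find each player's best response to every opponent strategy; NE are the intersections.
Player 1's best responses — vs Low: Premium (payoff 8); vs Mid: Low (payoff 9); vs High: Premium (payoff 5); vs Premium: High (payoff 9).
Player 2's best responses — vs Low: Mid (payoff 6); vs Mid: High (payoff 8); vs High: High (payoff 8); vs Premium: Low (payoff 9).
Mutual best responses occur at (Low, Mid) and (Premium, Low); at each, neither player gains by switching.

(Low, Mid) and (Premium, Low)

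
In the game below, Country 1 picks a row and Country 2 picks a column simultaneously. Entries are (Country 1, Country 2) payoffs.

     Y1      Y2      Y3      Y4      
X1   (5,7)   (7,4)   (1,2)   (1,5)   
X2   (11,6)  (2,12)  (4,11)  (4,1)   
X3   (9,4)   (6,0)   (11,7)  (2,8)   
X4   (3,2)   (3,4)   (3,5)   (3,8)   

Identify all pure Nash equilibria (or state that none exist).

None

Check mutual best responses: a cell is a NE iff neither player can gain by unilaterally deviating.
Country 1's best responses — vs Y1: X2 (payoff 11); vs Y2: X1 (payoff 7); vs Y3: X3 (payoff 11); vs Y4: X2 (payoff 4).
Country 2's best responses — vs X1: Y1 (payoff 7); vs X2: Y2 (payoff 12); vs X3: Y4 (payoff 8); vs X4: Y4 (payoff 8).
No cell has both players best-responding. For instance, Country 1's best reply to Y3 is X3, but against X3 Country 2 prefers Y4 over Y3.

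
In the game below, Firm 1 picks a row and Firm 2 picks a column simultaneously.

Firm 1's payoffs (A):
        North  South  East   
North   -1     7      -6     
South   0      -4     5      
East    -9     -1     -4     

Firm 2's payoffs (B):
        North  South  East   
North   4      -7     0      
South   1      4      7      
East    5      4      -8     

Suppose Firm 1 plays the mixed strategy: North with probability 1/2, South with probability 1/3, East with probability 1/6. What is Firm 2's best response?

North

Firm 2's best reply maximizes expected payoff against the mix.
North: (1/2)·4 + (1/3)·1 + (1/6)·5 = 19/6
South: (1/2)·(-7) + (1/3)·4 + (1/6)·4 = -3/2
East: (1/2)·0 + (1/3)·7 + (1/6)·(-8) = 1
Highest expected payoff is 19/6, from North.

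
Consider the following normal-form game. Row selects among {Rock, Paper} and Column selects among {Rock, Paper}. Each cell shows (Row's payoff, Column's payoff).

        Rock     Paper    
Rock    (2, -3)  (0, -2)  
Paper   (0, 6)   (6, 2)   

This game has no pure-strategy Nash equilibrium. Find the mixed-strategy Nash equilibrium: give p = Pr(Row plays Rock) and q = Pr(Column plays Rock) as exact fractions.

p = 4/5, q = 3/4

In a mixed NE each player is indifferent between their pure strategies, so the opponent's mix sets the indifference.
Column indifferent between Rock and Paper: p·(-3) + (1−p)·6 = p·(-2) + (1−p)·2 ⟹ 6 + (-9)p = 2 + (-4)p ⟹ p = 4/5.
Row indifferent between Rock and Paper: q·2 + (1−q)·0 = q·0 + (1−q)·6 ⟹ 0 + 2q = 6 + (-6)q ⟹ q = 3/4.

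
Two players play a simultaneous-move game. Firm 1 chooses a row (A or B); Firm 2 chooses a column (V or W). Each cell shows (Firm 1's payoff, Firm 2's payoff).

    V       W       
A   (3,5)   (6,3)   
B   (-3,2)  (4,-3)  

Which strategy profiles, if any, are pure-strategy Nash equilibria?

(A, V)

A profile is a Nash equilibrium when each player is best-responding to the other.
Firm 1's best responses — vs V: A (payoff 3); vs W: A (payoff 6).
Firm 2's best responses — vs A: V (payoff 5); vs B: V (payoff 2).
The only mutual best response is (A, V); neither player gains by switching there.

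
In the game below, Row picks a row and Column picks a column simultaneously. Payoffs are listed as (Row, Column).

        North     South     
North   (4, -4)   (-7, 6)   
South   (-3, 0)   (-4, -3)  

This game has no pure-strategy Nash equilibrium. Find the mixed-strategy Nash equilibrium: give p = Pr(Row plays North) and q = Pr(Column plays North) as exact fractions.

p = 3/13, q = 3/10

Each player's mixing probability is pinned down by making the *other* player indifferent.
Column indifferent between North and South: p·(-4) + (1−p)·0 = p·6 + (1−p)·(-3) ⟹ 0 + (-4)p = (-3) + 9p ⟹ p = 3/13.
Row indifferent between North and South: q·4 + (1−q)·(-7) = q·(-3) + (1−q)·(-4) ⟹ (-7) + 11q = (-4) + 1q ⟹ q = 3/10.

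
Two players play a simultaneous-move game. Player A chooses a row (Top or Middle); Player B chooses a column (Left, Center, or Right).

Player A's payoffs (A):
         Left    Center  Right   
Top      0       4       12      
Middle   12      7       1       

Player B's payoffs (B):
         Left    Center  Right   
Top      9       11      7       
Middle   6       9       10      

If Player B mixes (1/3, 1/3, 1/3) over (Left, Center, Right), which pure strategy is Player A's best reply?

Middle

Compute Player A's expected payoff from each pure strategy against the given mix.
Top: (1/3)·0 + (1/3)·4 + (1/3)·12 = 16/3
Middle: (1/3)·12 + (1/3)·7 + (1/3)·1 = 20/3
Highest expected payoff is 20/3, from Middle.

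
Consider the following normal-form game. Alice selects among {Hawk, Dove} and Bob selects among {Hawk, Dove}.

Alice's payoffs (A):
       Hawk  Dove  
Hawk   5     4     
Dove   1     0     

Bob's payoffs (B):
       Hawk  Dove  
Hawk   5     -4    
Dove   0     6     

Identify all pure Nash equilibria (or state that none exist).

Check mutual best responses: a cell is a NE iff neither player can gain by unilaterally deviating.
Alice's best responses — vs Hawk: Hawk (payoff 5); vs Dove: Hawk (payoff 4).
Bob's best responses — vs Hawk: Hawk (payoff 5); vs Dove: Dove (payoff 6).
The only mutual best response is (Hawk, Hawk); neither player gains by switching there.

(Hawk, Hawk)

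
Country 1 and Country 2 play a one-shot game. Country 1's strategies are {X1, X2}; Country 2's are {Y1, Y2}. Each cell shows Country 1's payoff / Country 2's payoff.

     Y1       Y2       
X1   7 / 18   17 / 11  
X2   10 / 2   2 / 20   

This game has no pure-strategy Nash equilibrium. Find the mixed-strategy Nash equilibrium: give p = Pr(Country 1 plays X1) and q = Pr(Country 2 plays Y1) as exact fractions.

In a mixed NE each player is indifferent between their pure strategies, so the opponent's mix sets the indifference.
Country 2 indifferent between Y1 and Y2: p·18 + (1−p)·2 = p·11 + (1−p)·20 ⟹ 2 + 16p = 20 + (-9)p ⟹ p = 18/25.
Country 1 indifferent between X1 and X2: q·7 + (1−q)·17 = q·10 + (1−q)·2 ⟹ 17 + (-10)q = 2 + 8q ⟹ q = 5/6.

p = 18/25, q = 5/6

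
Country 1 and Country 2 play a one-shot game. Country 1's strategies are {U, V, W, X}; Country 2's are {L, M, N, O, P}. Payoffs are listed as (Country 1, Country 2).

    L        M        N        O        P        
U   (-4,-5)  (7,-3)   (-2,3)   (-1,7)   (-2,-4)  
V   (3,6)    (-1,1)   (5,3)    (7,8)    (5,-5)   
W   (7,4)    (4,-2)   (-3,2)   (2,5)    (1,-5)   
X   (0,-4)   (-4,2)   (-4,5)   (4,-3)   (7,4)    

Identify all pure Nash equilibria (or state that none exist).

Find each player's best response to every opponent strategy; NE are the intersections.
Country 1's best responses — vs L: W (payoff 7); vs M: U (payoff 7); vs N: V (payoff 5); vs O: V (payoff 7); vs P: X (payoff 7).
Country 2's best responses — vs U: O (payoff 7); vs V: O (payoff 8); vs W: O (payoff 5); vs X: N (payoff 5).
The only mutual best response is (V, O); neither player gains by switching there.

(V, O)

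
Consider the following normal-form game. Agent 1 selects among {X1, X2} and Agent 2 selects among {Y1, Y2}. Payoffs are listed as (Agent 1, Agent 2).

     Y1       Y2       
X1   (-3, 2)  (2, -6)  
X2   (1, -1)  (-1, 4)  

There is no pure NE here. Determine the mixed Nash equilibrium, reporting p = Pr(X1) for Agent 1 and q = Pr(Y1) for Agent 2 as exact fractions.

p = 5/13, q = 3/7

Each player's mixing probability is pinned down by making the *other* player indifferent.
Agent 2 indifferent between Y1 and Y2: p·2 + (1−p)·(-1) = p·(-6) + (1−p)·4 ⟹ (-1) + 3p = 4 + (-10)p ⟹ p = 5/13.
Agent 1 indifferent between X1 and X2: q·(-3) + (1−q)·2 = q·1 + (1−q)·(-1) ⟹ 2 + (-5)q = (-1) + 2q ⟹ q = 3/7.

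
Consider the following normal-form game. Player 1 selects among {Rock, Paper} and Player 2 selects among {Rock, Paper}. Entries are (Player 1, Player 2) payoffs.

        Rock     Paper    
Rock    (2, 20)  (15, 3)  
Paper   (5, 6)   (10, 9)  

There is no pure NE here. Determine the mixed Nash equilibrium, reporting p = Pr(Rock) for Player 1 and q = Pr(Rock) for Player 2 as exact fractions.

In a mixed NE each player is indifferent between their pure strategies, so the opponent's mix sets the indifference.
Player 2 indifferent between Rock and Paper: p·20 + (1−p)·6 = p·3 + (1−p)·9 ⟹ 6 + 14p = 9 + (-6)p ⟹ p = 3/20.
Player 1 indifferent between Rock and Paper: q·2 + (1−q)·15 = q·5 + (1−q)·10 ⟹ 15 + (-13)q = 10 + (-5)q ⟹ q = 5/8.

p = 3/20, q = 5/8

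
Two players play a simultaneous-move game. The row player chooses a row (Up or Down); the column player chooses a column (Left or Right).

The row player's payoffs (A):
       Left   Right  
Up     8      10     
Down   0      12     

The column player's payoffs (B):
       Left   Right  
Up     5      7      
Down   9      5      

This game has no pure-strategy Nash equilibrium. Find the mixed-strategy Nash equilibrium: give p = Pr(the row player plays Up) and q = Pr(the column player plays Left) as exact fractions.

In a mixed NE each player is indifferent between their pure strategies, so the opponent's mix sets the indifference.
The column player indifferent between Left and Right: p·5 + (1−p)·9 = p·7 + (1−p)·5 ⟹ 9 + (-4)p = 5 + 2p ⟹ p = 2/3.
The row player indifferent between Up and Down: q·8 + (1−q)·10 = q·0 + (1−q)·12 ⟹ 10 + (-2)q = 12 + (-12)q ⟹ q = 1/5.

p = 2/3, q = 1/5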